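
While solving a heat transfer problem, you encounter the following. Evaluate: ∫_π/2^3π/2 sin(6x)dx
Antiderivative: -cos(6x)/6
Evaluate at bounds: [-cos(6·3π/2)/6] - [-cos(6·π/2)/6]
=(-(-1) + (-1))/6=0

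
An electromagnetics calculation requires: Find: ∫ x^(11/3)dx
Power rule: ∫ x^(11/3) dx=x^(14/3)/(14/3) + C

Answer: (3/14)·x^(14/3) + C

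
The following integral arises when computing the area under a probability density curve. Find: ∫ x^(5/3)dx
Power rule: ∫ x^(5/3) dx = x^(8/3)/(8/3) + C

Answer: (3/8)·x^(8/3) + C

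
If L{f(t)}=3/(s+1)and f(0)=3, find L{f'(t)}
L{f'(t)} = s·F(s) - f(0) = 3s/(s + 1) - 3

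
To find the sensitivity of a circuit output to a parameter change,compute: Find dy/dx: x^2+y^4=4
Differentiate: 2x+4y^3·(dy/dx)=0
dy/dx=-2x/(4y^3)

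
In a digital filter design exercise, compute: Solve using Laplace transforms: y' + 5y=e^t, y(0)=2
Take L: sY - 2+5Y=1/(s-1)
Y(s+5)=1/(s-1)+2
Y=1/((s-1)(s+5))+2/(s+5)
Partial fractions: 1/((s-1)(s+5))=(1/6)/(s-1) - (1/6)/(s+5)
So Y=(1/6)/(s-1)+(11/6)/(s+5)
Inverse Laplace transform (L^(-1){1/(s-1)}=e^t, L^(-1){1/(s+5)}=e^(-5t)):

Answer: y(t)=(1/6)·e^t+(11/6)·e^(-5t)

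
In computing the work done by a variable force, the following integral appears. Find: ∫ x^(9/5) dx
Power rule: ∫ x^(9/5) dx = x^(14/5)/(14/5)+C

Answer: (5/14)·x^(14/5)+C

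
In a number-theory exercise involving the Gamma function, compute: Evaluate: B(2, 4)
B(x,y)=Γ(x)Γ(y)/Γ(x + y)=(x-1)!(y-1)!/(x + y-1)!
B(2,4)=1!·3!/5!=1/20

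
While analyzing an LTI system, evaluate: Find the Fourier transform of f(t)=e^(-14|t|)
Using the standard pair: F{e^(-a|t|)}=2a/(a^2 + omega^2)
With a=14: F(omega)=28/(196 + omega^2)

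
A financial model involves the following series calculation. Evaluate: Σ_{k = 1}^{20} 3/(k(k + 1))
Partial fractions: 3/(k(k+1)) = 3/k - 3/(k+1)
Telescoping sum: 3(1-1/21) = 3·20/21

Answer: 20/7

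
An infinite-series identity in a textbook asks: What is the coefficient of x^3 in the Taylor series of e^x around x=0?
Taylor series of e^x=Σ x^n/n!
Coefficient of x^3=1/3!=1/6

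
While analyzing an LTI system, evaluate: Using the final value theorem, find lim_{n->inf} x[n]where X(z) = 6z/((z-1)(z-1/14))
Final value theorem: lim x[n] = lim_{z->1} (z-1)*X(z)
(z-1)*X(z) = 6z/(z-1/14)
As z->1: 6/(1-1/14) = 6/(13/14) = 84/13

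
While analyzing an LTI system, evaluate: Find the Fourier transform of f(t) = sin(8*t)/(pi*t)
sin(W * t)/(pi * t)=(W/pi) * sinc(W * t/pi) is the impulse response of the ideal low-pass filter with cutoff W (here W=8).
Its Fourier transform is a rectangular function:
F(omega)=1 for |omega| < 8, 0 otherwise

Answer: rect(omega/16) [i.e., 1 for |omega| < 8, 0 otherwise]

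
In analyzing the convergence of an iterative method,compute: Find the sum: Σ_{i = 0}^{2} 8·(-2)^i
Geometric series: S = a(1 - r^n)/(1 - r)
a = 8, r = -2, n = 3
S = 8(1 + 8)/3 = 24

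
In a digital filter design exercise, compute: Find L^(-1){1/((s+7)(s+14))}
Partial fractions: 1/((s + 7)(s + 14)) = A/(s + 7) + B/(s + 14)
Cover-up: A = 1/(s + 14)|_{s = -7} = 1/7; B = 1/(s + 7)|_{s = -14} = -1/7
L^(-1) = (1/7)e^(-7t) - (1/7)e^(-14t)

Answer: (1/7)(e^(-7t) - e^(-14t))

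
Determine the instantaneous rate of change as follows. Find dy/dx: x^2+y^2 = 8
Differentiate: 2x+2y·(dy/dx)=0
dy/dx=-2x/(2y)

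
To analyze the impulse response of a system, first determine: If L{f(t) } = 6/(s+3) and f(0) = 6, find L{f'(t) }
L{f'(t)} = s·F(s) - f(0) = 6s/(s+3)-6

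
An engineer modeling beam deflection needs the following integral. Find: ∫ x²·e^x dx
Integration by parts twice:
First: u=x², dv=e^x dx => x²e^x - 2∫ xe^x dx
Second: u=x, dv=e^x dx => xe^x - e^x
Combining: x²e^x - 2xe^x+2e^x+C

Answer: e^x(x² - 2x+2)+C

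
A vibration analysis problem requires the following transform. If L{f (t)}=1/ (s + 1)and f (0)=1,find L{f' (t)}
L{f'(t)}=s·F(s) - f(0)=s/(s + 1) - 1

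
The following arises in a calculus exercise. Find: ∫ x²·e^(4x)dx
Integration by parts twice:
First: u=x², dv=e^(4x) dx => x²e^(4x)/4 - (2/4)∫ xe^(4x) dx
Second (∫ xe^(4x) dx): xe^(4x)/4 - e^(4x)/16
Combining: e^(4x)(x²/4 - 2x/16 + 2/64) + C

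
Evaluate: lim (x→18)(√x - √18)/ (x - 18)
Multiply by conjugate (√x + √18)/(√x + √18):
= (x - 18)/((x - 18)(√x + √18)) = 1/(√x + √18)
As x → 18: 1/(2√18)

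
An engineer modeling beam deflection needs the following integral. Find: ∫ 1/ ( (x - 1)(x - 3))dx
Partial fractions: 1/((x-1)(x-3)) = A/(x-1) + B/(x-3)
A = -1/2, B = 1/2
∫ [-1/2· 1/(x-1) + 1/2· 1/(x-3)] dx
= (1/2)[ln|x-3| - ln|x-1|] + C

Answer: (1/2)·ln|(x-3)/(x-1)| + C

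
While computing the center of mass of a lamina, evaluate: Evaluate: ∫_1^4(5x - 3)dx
Step 1: Find antiderivative F(x)=(5/2)x^2-3x
Step 2: F(4) - F(1)=28 - (-1/2)=57/2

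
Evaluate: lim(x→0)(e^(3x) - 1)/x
L'Hôpital (0/0): lim 3e^(3x)/1=3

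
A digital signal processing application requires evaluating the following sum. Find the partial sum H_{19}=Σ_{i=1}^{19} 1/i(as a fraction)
H_19 = 1+1/2+1/3+...+1/19
= 275295799/77597520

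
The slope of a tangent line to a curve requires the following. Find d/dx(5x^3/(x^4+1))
Quotient rule: (f/g)' = (f'g - fg')/g²
f = 5x^3, f' = 15x^2
g = x^4 + 1, g' = 4x^3

Answer: (15x^2·(x^4 + 1) - 20x^6)/(x^4 + 1)²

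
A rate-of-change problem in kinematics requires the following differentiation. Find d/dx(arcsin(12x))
d/dx[arcsin(u)]=u'/√(1-u²), u=12x, u'=12

Answer: 12/√(1 - 144x²)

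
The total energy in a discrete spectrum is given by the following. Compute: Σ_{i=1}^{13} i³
Using formula: Σ i^3 = [n(n + 1)/2]² = [13·14/2]² = 8281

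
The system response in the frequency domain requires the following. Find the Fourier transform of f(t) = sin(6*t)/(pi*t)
sin(W*t)/(pi*t) = (W/pi)*sinc(W*t/pi) is the impulse response of the ideal low-pass filter with cutoff W (here W = 6).
Its Fourier transform is a rectangular function:
F(omega) = 1 for |omega| < 6, 0 otherwise

Answer: rect(omega/12) [i.e., 1 for |omega| < 6, 0 otherwise]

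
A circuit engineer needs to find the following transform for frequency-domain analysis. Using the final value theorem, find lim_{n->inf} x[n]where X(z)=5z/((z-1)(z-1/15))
Final value theorem: lim x[n]=lim_{z->1} (z-1)*X(z)
(z-1)*X(z)=5z/(z-1/15)
As z->1: 5/(1 - 1/15)=5/(14/15)=75/14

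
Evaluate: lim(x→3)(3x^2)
Polynomial is continuous, so substitute x=3:
3·3^2=27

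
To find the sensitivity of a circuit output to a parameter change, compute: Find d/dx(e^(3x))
Chain rule: d/dx[e^u]=e^u · u' where u=3x
u'=3

Answer: 3·e^(3x)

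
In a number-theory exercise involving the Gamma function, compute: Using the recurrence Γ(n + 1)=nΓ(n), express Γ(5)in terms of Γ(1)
Γ(5) = 4Γ(4) = 4·3Γ(3) = ... = 4!·Γ(1) = 24·Γ(1)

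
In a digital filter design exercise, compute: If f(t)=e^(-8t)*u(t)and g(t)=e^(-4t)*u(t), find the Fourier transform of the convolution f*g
By the convolution theorem: F{f * g} = F(omega) * G(omega)
F(omega) = 1/(8+j * omega), G(omega) = 1/(4+j * omega)
F{f * g} = 1/((8+j * omega)(4+j * omega))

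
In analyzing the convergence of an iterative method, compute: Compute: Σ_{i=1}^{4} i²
Using formula: Σ i^2=n(n + 1)(2n + 1)/6=4·5·9/6=30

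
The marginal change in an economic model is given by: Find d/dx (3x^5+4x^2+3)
Power rule: d/dx(ax^n) = n·a·x^(n-1)
Term by term: 15·x^4 + 8·x

Answer: 15x^4 + 8x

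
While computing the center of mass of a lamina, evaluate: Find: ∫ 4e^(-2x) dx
Since d/dx[e^(-2x)] = -2e^(-2x), we get -2 e^(-2x)+C

Answer: -2e^(-2x)+C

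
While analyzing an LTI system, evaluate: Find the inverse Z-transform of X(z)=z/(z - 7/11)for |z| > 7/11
Standard pair: z/(z-a) <-> a^n * u[n] for causal signals
With a=7/11: x[n]=(7/11)^n * u[n]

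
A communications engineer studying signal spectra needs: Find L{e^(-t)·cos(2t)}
First shifting: L{e^(at)f(t)}=F(s-a)
L{cos(2t)}=s/(s²+4)
Shift: (s+1)/((s+1)²+4)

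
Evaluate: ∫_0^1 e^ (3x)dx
Antiderivative: (1/3)e^(3x)
Evaluate: (1/3)(e^3-1)

Answer: (e^3-1)/3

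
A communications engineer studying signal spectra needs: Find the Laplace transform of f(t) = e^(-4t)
L{e^(at)} = 1/(s-a)
L{e^(-4t)} = 1/(s+4)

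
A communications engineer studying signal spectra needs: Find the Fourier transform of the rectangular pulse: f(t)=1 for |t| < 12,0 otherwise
F(omega)=integral from -12 to 12 of e^(-j * omega * t) dt
=2 * sin(12 * omega)/omega=24 * sinc(12 * omega/pi)

Answer: 2 * sin(12 * omega)/omega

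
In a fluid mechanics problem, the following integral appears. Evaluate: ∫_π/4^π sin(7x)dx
Antiderivative: -cos(7x)/7
Evaluate at bounds: [-cos(7·π)/7] - [-cos(7·π/4)/7]
= (-(-1) + (√2/2))/7 = 1/7 + √2/14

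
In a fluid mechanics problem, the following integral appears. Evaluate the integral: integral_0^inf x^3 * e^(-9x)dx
This is a Gamma integral. Substitute u = 9x (du = 9 dx):
integral_0^inf x^3*e^(-9x) dx = (1/9^4) integral_0^inf u^3*e^(-u) du
= Gamma(4)/9^4 = 3!/9^4 = 6/6561

Answer: 2/2187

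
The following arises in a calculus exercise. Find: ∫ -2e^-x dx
Since d/dx[e^-x] = - e^-x, we get 2e^-x + C

Answer: 2e^-x + C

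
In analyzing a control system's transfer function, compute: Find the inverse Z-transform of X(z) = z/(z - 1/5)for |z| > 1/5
Standard pair: z/(z-a) <-> a^n * u[n] for causal signals
With a = 1/5: x[n] = (1/5)^n * u[n]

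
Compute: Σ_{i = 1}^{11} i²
Using formula: Σ i^2 = n(n+1)(2n+1)/6 = 11·12·23/6 = 506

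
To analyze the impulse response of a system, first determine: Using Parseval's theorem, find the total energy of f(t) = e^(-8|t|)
Parseval's theorem: E=integral |f(t)|^2 dt=(1/2pi) integral |F(omega)|^2 domega
E=integral_{-inf}^{inf} e^(-16|t|) dt=2 * integral_0^inf e^(-16t) dt=2/(2 * 8)=1/8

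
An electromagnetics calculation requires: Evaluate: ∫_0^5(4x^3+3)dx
Step 1: Find antiderivative F(x)=x^4+3x
Step 2: F(5) - F(0)=640 - (0)=640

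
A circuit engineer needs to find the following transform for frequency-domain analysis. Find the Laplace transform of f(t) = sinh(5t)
L{sinh(at)}=a/(s²-a²)
L{sinh(5t)}=5/(s²-25)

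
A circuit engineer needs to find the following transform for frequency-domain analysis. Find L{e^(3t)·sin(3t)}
First shifting: L{e^(at)f(t)} = F(s-a)
L{sin(3t)} = 3/(s²+9)
Shift: 3/((s-3)²+9)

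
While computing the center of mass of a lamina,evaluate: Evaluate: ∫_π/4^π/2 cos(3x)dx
Antiderivative: sin(3x)/3
Evaluate at bounds: [sin(3·π/2)/3] - [sin(3·π/4)/3]
=((-1) - (√2/2))/3=-1/3 - √2/6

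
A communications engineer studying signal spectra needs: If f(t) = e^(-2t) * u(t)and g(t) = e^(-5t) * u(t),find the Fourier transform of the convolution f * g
By the convolution theorem: F{f * g} = F(omega) * G(omega)
F(omega) = 1/(2+j * omega), G(omega) = 1/(5+j * omega)
F{f * g} = 1/((2+j * omega)(5+j * omega))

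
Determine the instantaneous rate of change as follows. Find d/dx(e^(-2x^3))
Chain rule: d/dx[e^u]=e^u · u' where u=-2x^3
u'=-6x^2

Answer: -6x^2·e^(-2x^3)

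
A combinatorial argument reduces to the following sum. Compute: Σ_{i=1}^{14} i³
Using formula: Σ i^3=[n(n+1)/2]²=[14·15/2]²=11025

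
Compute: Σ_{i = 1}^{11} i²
Using formula: Σ i^2=n(n+1)(2n+1)/6=11·12·23/6=506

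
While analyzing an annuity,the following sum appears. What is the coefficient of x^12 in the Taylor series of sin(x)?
sin(x) has only odd powers. Coefficient of x^12=0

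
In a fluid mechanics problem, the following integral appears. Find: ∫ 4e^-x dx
Since d/dx[e^-x]=- e^-x, we get -4e^-x + C

Answer: -4e^-x + C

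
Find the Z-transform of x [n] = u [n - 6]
Using the time-shift property: Z{u[n-6]} = z^(-6) * z/(z-1)
= z^(-5)/(z-1)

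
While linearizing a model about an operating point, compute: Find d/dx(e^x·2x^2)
Product rule: (fg)'=f'g+fg'
f=e^x, f'=e^x
g=2x^2, g'=4x

Answer: 2·e^x·x^2+4·e^x·x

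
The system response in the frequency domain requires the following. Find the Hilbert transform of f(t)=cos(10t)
The Hilbert transform shifts each frequency component by -pi/2.
H{cos(wt)} = sin(wt)
With w = 10: H{cos(10t)} = sin(10t)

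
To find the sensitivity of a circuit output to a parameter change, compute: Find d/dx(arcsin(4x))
d/dx[arcsin(u)] = u'/√(1-u²), u = 4x, u' = 4

Answer: 4/√(1 - 16x²)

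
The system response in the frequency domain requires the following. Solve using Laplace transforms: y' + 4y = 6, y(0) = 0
Take L of both sides: sY(s)-0+4Y(s) = 6/s
Y(s)(s+4) = 6/s+0
Y(s) = 6/(s(s+4))+0/(s+4)
Partial fractions: 6/(s(s+4)) = (3/2)/s - (3/2)/(s+4)
So Y(s) = (3/2)/s - (3/2)/(s+4)
Inverse transform (L^(-1){1/s} = 1, L^(-1){1/(s+4)} = e^(-4t)):

Answer: y(t) = 3/2 - (3/2)·e^(-4t)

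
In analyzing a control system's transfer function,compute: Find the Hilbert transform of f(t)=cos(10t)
The Hilbert transform shifts each frequency component by -pi/2.
H{cos(wt)}=sin(wt)
With w=10: H{cos(10t)}=sin(10t)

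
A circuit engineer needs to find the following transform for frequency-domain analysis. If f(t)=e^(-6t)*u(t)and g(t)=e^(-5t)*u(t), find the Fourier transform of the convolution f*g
By the convolution theorem: F{f*g} = F(omega)*G(omega)
F(omega) = 1/(6 + j*omega), G(omega) = 1/(5 + j*omega)
F{f*g} = 1/((6 + j*omega)(5 + j*omega))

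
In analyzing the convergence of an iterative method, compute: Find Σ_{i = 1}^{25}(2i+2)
= 2·Σ i + 2·25 = 2·325 + 50 = 700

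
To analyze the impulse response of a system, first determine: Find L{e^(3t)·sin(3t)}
First shifting: L{e^(at)f(t)}=F(s-a)
L{sin(3t)}=3/(s² + 9)
Shift: 3/((s-3)² + 9)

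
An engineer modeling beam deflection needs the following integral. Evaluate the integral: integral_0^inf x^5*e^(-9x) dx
This is a Gamma integral. Substitute u = 9x (du = 9 dx):
integral_0^inf x^5 * e^(-9x) dx = (1/9^6) integral_0^inf u^5 * e^(-u) du
= Gamma(6)/9^6 = 5!/9^6 = 120/531441

Answer: 40/177147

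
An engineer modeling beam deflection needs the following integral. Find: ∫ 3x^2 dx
Using power rule: ∫ 3x^2 dx = 3/3 x^3 + C = x^3 + C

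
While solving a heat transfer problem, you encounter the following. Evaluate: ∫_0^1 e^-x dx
Antiderivative: -e^-x
Evaluate: -(e^-1-1)

Answer: (e^-1-1)/(-1)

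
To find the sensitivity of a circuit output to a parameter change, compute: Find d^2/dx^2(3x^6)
Apply power rule 2 times:
d^1: 18x^5
d^2: 90x^4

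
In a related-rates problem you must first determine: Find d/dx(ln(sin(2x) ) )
Chain rule: d/dx[ln(u)]=u'/u where u=sin(2x)
u'=2cos(2x)

Answer: (2cos(2x))/(sin(2x))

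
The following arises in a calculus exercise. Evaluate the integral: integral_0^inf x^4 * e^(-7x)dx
This is a Gamma integral. Substitute u=7x (du=7 dx):
integral_0^inf x^4*e^(-7x) dx=(1/7^5) integral_0^inf u^4*e^(-u) du
=Gamma(5)/7^5=4!/7^5=24/16807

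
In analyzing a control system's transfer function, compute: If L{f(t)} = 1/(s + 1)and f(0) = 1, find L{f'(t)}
L{f'(t)}=s·F(s) - f(0)=s/(s+1)-1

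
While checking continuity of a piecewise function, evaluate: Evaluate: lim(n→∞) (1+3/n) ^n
This is the definition of e^3: lim(1 + 3/n)^n=e^3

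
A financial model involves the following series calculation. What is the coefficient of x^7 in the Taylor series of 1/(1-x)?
1/(1-x)=Σ x^n for |x|<1
All coefficients are 1

Answer: 1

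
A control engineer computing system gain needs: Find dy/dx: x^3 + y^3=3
Differentiate: 3x^2+3y^2·(dy/dx) = 0
dy/dx = -3x^2/(3y^2)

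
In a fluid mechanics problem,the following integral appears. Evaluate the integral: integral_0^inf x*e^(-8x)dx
This is a Gamma integral. Substitute u=8x (du=8 dx):
integral_0^inf x * e^(-8x) dx=(1/8^2) integral_0^inf u^1 * e^(-u) du
=Gamma(2)/8^2=1!/8^2=1/64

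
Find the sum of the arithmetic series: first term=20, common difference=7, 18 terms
Last term: a_n=20+(18-1)·7=139
Sum=n(a_1+a_n)/2=18(20+139)/2=1431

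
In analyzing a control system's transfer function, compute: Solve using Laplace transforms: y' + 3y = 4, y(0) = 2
Take L of both sides: sY(s) - 2 + 3Y(s)=4/s
Y(s)(s + 3)=4/s + 2
Y(s)=4/(s(s + 3)) + 2/(s + 3)
Partial fractions: 4/(s(s + 3))=(4/3)/s - (4/3)/(s + 3)
So Y(s)=(4/3)/s + (2/3)/(s + 3)
Inverse transform (L^(-1){1/s}=1, L^(-1){1/(s + 3)}=e^(-3t)):

Answer: y(t)=4/3 + (2/3)·e^(-3t)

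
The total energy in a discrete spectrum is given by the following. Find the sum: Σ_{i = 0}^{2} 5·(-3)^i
Geometric series: S = a(1 - r^n)/(1 - r)
a = 5, r = -3, n = 3
S = 5(1+27)/4 = 35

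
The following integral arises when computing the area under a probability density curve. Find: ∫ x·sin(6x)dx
By parts: u = x, dv = sin(6x) dx
du = dx, v = -cos(6x)/6
= -x·cos(6x)/6+sin(6x)/6²+C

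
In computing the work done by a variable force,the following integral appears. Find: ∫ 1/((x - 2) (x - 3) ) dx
Partial fractions: 1/((x-2)(x-3)) = A/(x-2)+B/(x-3)
A = -1, B = 1
∫ [-1· 1/(x-2)+1· 1/(x-3)] dx
= (1)[ln|x-3| - ln|x-2|]+C

Answer: ln|(x-3)/(x-2)|+C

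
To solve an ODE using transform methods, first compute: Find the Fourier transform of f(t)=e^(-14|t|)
Using the standard pair: F{e^(-a|t|)} = 2a/(a^2 + omega^2)
With a = 14: F(omega) = 28/(196 + omega^2)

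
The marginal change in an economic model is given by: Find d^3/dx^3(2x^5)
Apply power rule 3 times:
d^1: 10x^4
d^2: 40x^3
d^3: 120x^2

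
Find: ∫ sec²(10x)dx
Since d/dx[tan(10x)] = 10sec²(10x), integral = tan(10x)/10+C

Answer: (1/10)tan(10x)+C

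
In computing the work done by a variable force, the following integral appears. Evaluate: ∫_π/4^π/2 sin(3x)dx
Antiderivative: -cos(3x)/3
Evaluate at bounds: [-cos(3·π/2)/3] - [-cos(3·π/4)/3]
= (-(0)+(-√2/2))/3 = -√2/6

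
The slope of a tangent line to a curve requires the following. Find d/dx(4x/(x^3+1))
Quotient rule: (f/g)' = (f'g - fg')/g²
f = 4x, f' = 4
g = x^3+1, g' = 3x^2

Answer: (4·(x^3+1)-12x^3)/(x^3+1)²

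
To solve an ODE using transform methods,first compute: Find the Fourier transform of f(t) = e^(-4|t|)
Using the standard pair: F{e^(-a|t|)} = 2a/(a^2+omega^2)
With a = 4: F(omega) = 8/(16+omega^2)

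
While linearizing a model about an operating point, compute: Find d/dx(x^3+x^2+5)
Power rule: d/dx(ax^n) = n·a·x^(n-1)
Term by term: 3·x^2 + 2·x

Answer: 3x^2 + 2x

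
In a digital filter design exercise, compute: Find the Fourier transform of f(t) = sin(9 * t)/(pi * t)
sin(W*t)/(pi*t)=(W/pi)*sinc(W*t/pi) is the impulse response of the ideal low-pass filter with cutoff W (here W=9).
Its Fourier transform is a rectangular function:
F(omega)=1 for |omega| < 9, 0 otherwise

Answer: rect(omega/18) [i.e., 1 for |omega| < 9, 0 otherwise]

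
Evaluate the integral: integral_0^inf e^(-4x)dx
integral_0^inf e^(-4x) dx = [-1/4 * e^(-4x)]_0^inf
= 0 - (-1/4) = 1/4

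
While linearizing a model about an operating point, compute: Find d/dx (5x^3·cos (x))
Product rule: (fg)' = f'g+fg'
f = 5x^3, f' = 15x^2
g = cos(x), g' = -sin(x)

Answer: 15x^2·cos(x)-5x^3·sin(x)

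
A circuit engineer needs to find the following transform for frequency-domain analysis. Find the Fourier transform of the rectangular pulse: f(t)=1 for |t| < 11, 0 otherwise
F(omega) = integral from -11 to 11 of e^(-j * omega * t) dt
= 2 * sin(11 * omega)/omega = 22 * sinc(11 * omega/pi)

Answer: 2 * sin(11 * omega)/omega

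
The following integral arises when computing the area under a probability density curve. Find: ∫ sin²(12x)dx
Using identity sin²(u)=(1 - cos(2u))/2:
∫ (1 - cos(24x))/2 dx=x/2 - sin(24x)/48 + C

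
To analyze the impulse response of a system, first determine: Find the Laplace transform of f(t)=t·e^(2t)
L{t·e^(at)} = 1/(s-a)²
L{t·e^(2t)} = 1/(s-2)²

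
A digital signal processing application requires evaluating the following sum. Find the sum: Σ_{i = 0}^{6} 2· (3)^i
Geometric series: S=a(1 - r^n)/(1 - r)
a=2, r=3, n=7
S=2(1 - 2187)/-2=2186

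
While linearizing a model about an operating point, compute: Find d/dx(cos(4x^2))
Chain rule: d/dx[cos(u)]=-sin(u)·u' where u=4x^2
u'=8x

Answer: -8x·sin(4x^2)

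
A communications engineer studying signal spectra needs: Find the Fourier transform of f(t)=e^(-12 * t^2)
The Fourier transform of a Gaussian e^(-a*t^2) is sqrt(pi/a)*e^(-omega^2/(4a)).
With a=12: F(omega)=sqrt(pi/12)*e^(-omega^2/48)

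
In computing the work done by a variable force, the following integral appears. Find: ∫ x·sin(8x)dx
By parts: u=x, dv=sin(8x) dx
du=dx, v=-cos(8x)/8
=-x·cos(8x)/8+sin(8x)/8²+C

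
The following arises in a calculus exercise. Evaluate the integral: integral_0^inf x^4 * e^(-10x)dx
This is a Gamma integral. Substitute u=10x (du=10 dx):
integral_0^inf x^4*e^(-10x) dx=(1/10^5) integral_0^inf u^4*e^(-u) du
=Gamma(5)/10^5=4!/10^5=24/100000

Answer: 3/12500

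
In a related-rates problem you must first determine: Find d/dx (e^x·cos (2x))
Product rule: (fg)' = f'g+fg'
f = e^x, f' = e^x
g = cos(2x), g' = -2·sin(2x)

Answer: e^x·cos(2x)-2·e^x·sin(2x)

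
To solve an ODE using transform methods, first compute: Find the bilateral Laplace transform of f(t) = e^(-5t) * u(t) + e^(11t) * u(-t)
For e^(-5t)*u(t): L = 1/(s+5), Re(s) > -5
For e^(11t)*u(-t): L = -1/(s-11), Re(s) < 11
Combined: F(s) = 1/(s+5)-1/(s-11), -5 < Re(s) < 11

Answer: 1/(s+5)-1/(s-11), ROC: -5 < Re(s) < 11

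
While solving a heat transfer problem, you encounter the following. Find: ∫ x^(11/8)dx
Power rule: ∫ x^(11/8) dx=x^(19/8)/(19/8)+C

Answer: (8/19)·x^(19/8)+C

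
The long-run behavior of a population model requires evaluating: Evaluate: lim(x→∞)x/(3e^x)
Apply L'Hôpital 1 times (∞/∞ each time):
Eventually get 1!/(3e^x) → 0

Answer: 0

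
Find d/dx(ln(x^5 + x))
Chain rule: d/dx[ln(u)]=u'/u where u=x^5 + x
u'=5x^4 + 1

Answer: (5x^4 + 1)/(x^5 + x)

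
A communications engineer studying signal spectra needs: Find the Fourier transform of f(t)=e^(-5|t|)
Using the standard pair: F{e^(-a|t|)}=2a/(a^2 + omega^2)
With a=5: F(omega)=10/(25 + omega^2)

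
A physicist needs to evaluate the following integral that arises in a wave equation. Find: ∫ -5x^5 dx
Using power rule: ∫ -5x^5 dx = -5/6 x^6 + C = (-5/6)x^6 + C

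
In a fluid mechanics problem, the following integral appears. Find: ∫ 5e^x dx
Since d/dx[e^x]=+e^x, we get 5e^x+C

Answer: 5e^x+C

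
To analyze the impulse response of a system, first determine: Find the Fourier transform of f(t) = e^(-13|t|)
Using the standard pair: F{e^(-a|t|)} = 2a/(a^2+omega^2)
With a = 13: F(omega) = 26/(169+omega^2)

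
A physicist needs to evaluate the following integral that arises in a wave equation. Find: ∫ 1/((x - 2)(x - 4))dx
Partial fractions: 1/((x-2)(x-4)) = A/(x-2)+B/(x-4)
A = -1/2, B = 1/2
∫ [-1/2· 1/(x-2)+1/2· 1/(x-4)] dx
= (1/2)[ln|x-4| - ln|x-2|]+C

Answer: (1/2)·ln|(x-4)/(x-2)|+C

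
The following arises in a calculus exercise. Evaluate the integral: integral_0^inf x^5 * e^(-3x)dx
This is a Gamma integral. Substitute u = 3x (du = 3 dx):
integral_0^inf x^5*e^(-3x) dx = (1/3^6) integral_0^inf u^5*e^(-u) du
= Gamma(6)/3^6 = 5!/3^6 = 120/729

Answer: 40/243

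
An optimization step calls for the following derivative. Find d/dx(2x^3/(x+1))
Quotient rule: (f/g)' = (f'g - fg')/g²
f = 2x^3, f' = 6x^2
g = x + 1, g' = 1

Answer: (6x^2·(x + 1) - 2x^3)/(x + 1)²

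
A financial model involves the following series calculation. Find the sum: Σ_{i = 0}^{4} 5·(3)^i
Geometric series: S = a(1 - r^n)/(1 - r)
a = 5, r = 3, n = 5
S = 5(1-243)/-2 = 605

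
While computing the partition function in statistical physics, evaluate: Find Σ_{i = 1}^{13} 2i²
=2·n(n+1)(2n+1)/6=2·13·14·27/6=1638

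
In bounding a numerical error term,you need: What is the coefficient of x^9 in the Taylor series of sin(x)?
sin(x) = Σ (-1)^k x^(2k+1)/(2k+1)!
For x^9: (-1)^4/9! = 1/362880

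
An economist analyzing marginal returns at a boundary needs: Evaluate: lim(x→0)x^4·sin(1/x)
Squeeze theorem: -|x^4| ≤ x^4·sin(1/x) ≤ |x^4|
Since x^4 → 0 as x → 0, by squeeze theorem the limit is 0

Answer: 0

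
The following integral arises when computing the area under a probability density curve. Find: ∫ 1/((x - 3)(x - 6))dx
Partial fractions: 1/((x-3)(x-6))=A/(x-3) + B/(x-6)
A=-1/3, B=1/3
∫ [-1/3· 1/(x-3) + 1/3· 1/(x-6)] dx
=(1/3)[ln|x-6| - ln|x-3|] + C

Answer: (1/3)·ln|(x-6)/(x-3)| + C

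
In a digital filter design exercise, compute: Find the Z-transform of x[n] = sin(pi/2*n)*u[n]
Z{sin(w0 * n) * u[n]} = z * sin(w0)/(z^2 - 2z * cos(w0) + 1)
With w0 = pi/2: X(z) = z * sin(pi/2)/(z^2 - 2z * cos(pi/2) + 1)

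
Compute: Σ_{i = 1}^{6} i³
Using formula: Σ i^3=[n(n+1)/2]²=[6·7/2]²=441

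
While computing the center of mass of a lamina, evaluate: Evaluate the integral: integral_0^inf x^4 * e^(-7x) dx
This is a Gamma integral. Substitute u=7x (du=7 dx):
integral_0^inf x^4*e^(-7x) dx=(1/7^5) integral_0^inf u^4*e^(-u) du
=Gamma(5)/7^5=4!/7^5=24/16807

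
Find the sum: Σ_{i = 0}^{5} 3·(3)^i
Geometric series: S = a(1 - r^n)/(1 - r)
a = 3, r = 3, n = 6
S = 3(1-729)/-2 = 1092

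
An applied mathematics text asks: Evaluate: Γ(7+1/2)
Γ(n + 1/2) = (2n)!√π/(4^n·n!)
= 87178291200√π/(16384·5040) = (135135/128)·√π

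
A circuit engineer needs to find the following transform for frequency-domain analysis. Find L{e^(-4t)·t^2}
First shifting: L{e^(at)f(t)}=F(s-a)
L{t^2}=2/s^3
Shift s → s + 4: 2/(s + 4)^3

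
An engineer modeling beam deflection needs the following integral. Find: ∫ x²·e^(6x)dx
Integration by parts twice:
First: u=x², dv=e^(6x) dx => x²e^(6x)/6 - (2/6)∫ xe^(6x) dx
Second (∫ xe^(6x) dx): xe^(6x)/6 - e^(6x)/36
Combining: e^(6x)(x²/6-2x/36+2/216)+C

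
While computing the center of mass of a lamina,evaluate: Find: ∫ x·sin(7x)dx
By parts: u=x, dv=sin(7x) dx
du=dx, v=-cos(7x)/7
=-x·cos(7x)/7 + sin(7x)/7² + C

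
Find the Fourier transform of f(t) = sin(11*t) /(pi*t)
sin(W * t)/(pi * t) = (W/pi) * sinc(W * t/pi) is the impulse response of the ideal low-pass filter with cutoff W (here W = 11).
Its Fourier transform is a rectangular function:
F(omega) = 1 for |omega| < 11, 0 otherwise

Answer: rect(omega/22) [i.e., 1 for |omega| < 11, 0 otherwise]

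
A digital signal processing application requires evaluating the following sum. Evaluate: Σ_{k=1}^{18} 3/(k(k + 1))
Partial fractions: 3/(k(k+1)) = 3/k - 3/(k+1)
Telescoping sum: 3(1-1/19) = 3·18/19

Answer: 54/19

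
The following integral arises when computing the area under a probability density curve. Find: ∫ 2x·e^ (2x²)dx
Let u=2x², du=4x dx
∫ (1/2)e^u du=e^u/2+C

Answer: e^(2x²)/2+C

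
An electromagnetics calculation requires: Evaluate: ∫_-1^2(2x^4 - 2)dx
Step 1: Find antiderivative F(x)=(2/5)x^5 - 2x
Step 2: F(2) - F(-1)=44/5 - (8/5)=36/5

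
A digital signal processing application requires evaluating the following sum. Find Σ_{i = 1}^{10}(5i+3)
=5·Σ i + 3·10=5·55 + 30=305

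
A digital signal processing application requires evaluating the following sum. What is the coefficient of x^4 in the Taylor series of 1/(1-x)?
1/(1-x) = Σ x^n for |x|<1
All coefficients are 1

Answer: 1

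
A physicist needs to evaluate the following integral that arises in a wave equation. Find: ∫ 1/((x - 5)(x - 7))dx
Partial fractions: 1/((x-5)(x-7))=A/(x-5)+B/(x-7)
A=-1/2, B=1/2
∫ [-1/2· 1/(x-5)+1/2· 1/(x-7)] dx
=(1/2)[ln|x-7| - ln|x-5|]+C

Answer: (1/2)·ln|(x-7)/(x-5)|+C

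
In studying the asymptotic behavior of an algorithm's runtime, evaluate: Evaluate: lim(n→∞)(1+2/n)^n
This is the definition of e^2: lim(1 + 2/n)^n=e^2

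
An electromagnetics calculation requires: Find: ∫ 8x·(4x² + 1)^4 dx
Let u = 4x² + 1, du = 8x dx
∫ u^4 du = u^5/5 + C

Answer: (4x² + 1)^5/5 + C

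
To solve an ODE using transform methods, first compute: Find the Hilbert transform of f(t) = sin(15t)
The Hilbert transform shifts each frequency component by -pi/2.
H{sin(wt)} = -cos(wt)
With w = 15: H{sin(15t)} = -cos(15t)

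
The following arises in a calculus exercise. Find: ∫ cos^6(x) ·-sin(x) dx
Let u = cos(x), du = -sin(x) dx
∫ u^6 du = u^7/7 + C

Answer: cos^7(x)/7 + C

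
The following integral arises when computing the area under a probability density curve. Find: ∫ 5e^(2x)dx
Since d/dx[e^(2x)] = 2e^(2x), we get 5/2 e^(2x)+C

Answer: (5/2)e^(2x)+C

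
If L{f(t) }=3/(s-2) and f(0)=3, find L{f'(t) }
L{f'(t)} = s·F(s) - f(0) = 3s/(s-2)-3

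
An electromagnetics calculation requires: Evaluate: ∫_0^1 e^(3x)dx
Antiderivative: (1/3)e^(3x)
Evaluate: (1/3)(e^3 - 1)

Answer: (e^3 - 1)/3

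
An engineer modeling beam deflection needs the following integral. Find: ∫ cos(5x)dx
Using substitution u = 5x: ∫ cos(u) du/5 = sin(u)/5+C

Answer: (1/5)sin(5x)+C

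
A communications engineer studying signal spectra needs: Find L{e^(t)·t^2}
First shifting: L{e^(at)f(t)}=F(s-a)
L{t^2}=2/s^3
Shift s → s-1: 2/(s-1)^3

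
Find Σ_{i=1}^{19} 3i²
=3·n(n + 1)(2n + 1)/6=3·19·20·39/6=7410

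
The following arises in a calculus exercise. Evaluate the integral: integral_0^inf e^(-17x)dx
integral_0^inf e^(-17x) dx=[-1/17*e^(-17x)]_0^inf
=0 - (-1/17)=1/17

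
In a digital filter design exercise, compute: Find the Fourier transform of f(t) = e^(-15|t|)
Using the standard pair: F{e^(-a|t|)} = 2a/(a^2 + omega^2)
With a = 15: F(omega) = 30/(225 + omega^2)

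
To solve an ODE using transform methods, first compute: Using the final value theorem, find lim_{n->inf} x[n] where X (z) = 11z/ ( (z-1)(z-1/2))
Final value theorem: lim x[n] = lim_{z->1} (z-1) * X(z)
(z-1) * X(z) = 11z/(z-1/2)
As z->1: 11/(1-1/2) = 11/(1/2) = 22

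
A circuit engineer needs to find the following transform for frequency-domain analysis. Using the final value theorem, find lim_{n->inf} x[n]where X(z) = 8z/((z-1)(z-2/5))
Final value theorem: lim x[n]=lim_{z->1} (z-1) * X(z)
(z-1) * X(z)=8z/(z-2/5)
As z->1: 8/(1 - 2/5)=8/(3/5)=40/3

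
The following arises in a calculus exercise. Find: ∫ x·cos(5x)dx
By parts: u = x, dv = cos(5x) dx
du = dx, v = sin(5x)/5
= x·sin(5x)/5+cos(5x)/5²+C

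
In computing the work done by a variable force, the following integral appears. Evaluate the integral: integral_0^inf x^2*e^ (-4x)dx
This is a Gamma integral. Substitute u = 4x (du = 4 dx):
integral_0^inf x^2 * e^(-4x) dx = (1/4^3) integral_0^inf u^2 * e^(-u) du
= Gamma(3)/4^3 = 2!/4^3 = 2/64

Answer: 1/32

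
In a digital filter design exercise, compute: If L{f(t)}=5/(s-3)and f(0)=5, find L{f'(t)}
L{f'(t)}=s·F(s) - f(0)=5s/(s-3) - 5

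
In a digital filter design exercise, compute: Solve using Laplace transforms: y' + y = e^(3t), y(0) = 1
Take L: sY - 1+Y = 1/(s-3)
Y(s+1) = 1/(s-3)+1
Y = 1/((s-3)(s+1))+1/(s+1)
Partial fractions: 1/((s-3)(s+1)) = (1/4)/(s-3) - (1/4)/(s+1)
So Y = (1/4)/(s-3)+(3/4)/(s+1)
Inverse Laplace transform (L^(-1){1/(s-3)} = e^(3t), L^(-1){1/(s+1)} = e^(-t)):

Answer: y(t) = (1/4)·e^(3t)+(3/4)·e^(-t)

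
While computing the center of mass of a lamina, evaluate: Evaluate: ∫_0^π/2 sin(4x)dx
Antiderivative: -cos(4x)/4
Evaluate at bounds: [-cos(4·π/2)/4] - [-cos(4·0)/4]
=(-(1)+(1))/4=0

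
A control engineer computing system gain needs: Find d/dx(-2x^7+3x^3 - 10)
Power rule: d/dx(ax^n)=n·a·x^(n-1)
Term by term: -14·x^6+9·x^2

Answer: -14x^6+9x^2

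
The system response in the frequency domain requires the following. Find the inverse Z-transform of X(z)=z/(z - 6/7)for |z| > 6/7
Standard pair: z/(z-a) <-> a^n * u[n] for causal signals
With a=6/7: x[n]=(6/7)^n * u[n]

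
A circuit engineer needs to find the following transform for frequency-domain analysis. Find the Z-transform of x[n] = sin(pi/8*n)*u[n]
Z{sin(w0*n)*u[n]}=z*sin(w0)/(z^2 - 2z*cos(w0) + 1)
With w0=pi/8: X(z)=z*sin(pi/8)/(z^2 - 2z*cos(pi/8) + 1)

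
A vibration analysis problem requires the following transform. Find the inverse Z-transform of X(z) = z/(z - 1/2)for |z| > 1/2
Standard pair: z/(z-a) <-> a^n*u[n] for causal signals
With a=1/2: x[n]=(1/2)^n*u[n]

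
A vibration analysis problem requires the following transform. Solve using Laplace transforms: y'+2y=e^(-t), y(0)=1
Take L: sY - 1 + 2Y=1/(s + 1)
Y(s + 2)=1/(s + 1) + 1
Y=1/((s + 1)(s + 2)) + 1/(s + 2)
Partial fractions: 1/((s + 1)(s + 2))=1/(s + 1) - 1/(s + 2)
So Y=1/(s + 1)
Inverse Laplace transform (L^(-1){1/(s + 1)}=e^(-t), L^(-1){1/(s + 2)}=e^(-2t)):

Answer: y(t)=1·e^(-t)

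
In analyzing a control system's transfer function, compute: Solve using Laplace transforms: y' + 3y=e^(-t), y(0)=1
Take L: sY - 1 + 3Y=1/(s + 1)
Y(s + 3)=1/(s + 1) + 1
Y=1/((s + 1)(s + 3)) + 1/(s + 3)
Partial fractions: 1/((s + 1)(s + 3))=(1/2)/(s + 1) - (1/2)/(s + 3)
So Y=(1/2)/(s + 1) + (1/2)/(s + 3)
Inverse Laplace transform (L^(-1){1/(s + 1)}=e^(-t), L^(-1){1/(s + 3)}=e^(-3t)):

Answer: y(t)=(1/2)·e^(-t) + (1/2)·e^(-3t)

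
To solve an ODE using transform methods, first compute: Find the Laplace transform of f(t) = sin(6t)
L{sin(wt)} = w/(s² + w²)
L{sin(6t)} = 6/(s² + 36)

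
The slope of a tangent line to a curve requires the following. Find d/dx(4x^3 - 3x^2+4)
Power rule: d/dx(ax^n)=n·a·x^(n-1)
Term by term: 12·x^2-6·x

Answer: 12x^2-6x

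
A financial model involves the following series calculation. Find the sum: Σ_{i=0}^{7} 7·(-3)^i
Geometric series: S = a(1 - r^n)/(1 - r)
a = 7, r = -3, n = 8
S = 7(1 - 6561)/4 = -11480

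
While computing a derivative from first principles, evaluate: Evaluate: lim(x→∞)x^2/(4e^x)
Apply L'Hôpital 2 times (∞/∞ each time):
Eventually get 2!/(4e^x) → 0

Answer: 0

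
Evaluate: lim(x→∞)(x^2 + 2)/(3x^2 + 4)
Divide numerator and denominator by x^2:
lim (1+2/x^2)/(3+4/x^2) = 1/3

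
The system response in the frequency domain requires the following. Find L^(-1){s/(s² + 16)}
L^(-1){s/(s²+w²)}=cos(wt)
Here w=4

Answer: cos(4t)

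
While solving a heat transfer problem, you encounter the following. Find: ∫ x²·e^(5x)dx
Integration by parts twice:
First: u = x², dv = e^(5x) dx => x²e^(5x)/5 - (2/5)∫ xe^(5x) dx
Second (∫ xe^(5x) dx): xe^(5x)/5 - e^(5x)/25
Combining: e^(5x)(x²/5-2x/25+2/125)+C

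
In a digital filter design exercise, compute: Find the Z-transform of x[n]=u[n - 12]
Using the time-shift property: Z{u[n-12]}=z^(-12)*z/(z-1)
=z^(-11)/(z-1)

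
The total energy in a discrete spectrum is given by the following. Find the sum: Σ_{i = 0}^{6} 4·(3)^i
Geometric series: S = a(1 - r^n)/(1 - r)
a = 4, r = 3, n = 7
S = 4(1-2187)/-2 = 4372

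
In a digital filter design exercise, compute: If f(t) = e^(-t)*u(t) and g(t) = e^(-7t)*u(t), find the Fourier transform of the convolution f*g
By the convolution theorem: F{f*g}=F(omega)*G(omega)
F(omega)=1/(1 + j*omega), G(omega)=1/(7 + j*omega)
F{f*g}=1/((1 + j*omega)(7 + j*omega))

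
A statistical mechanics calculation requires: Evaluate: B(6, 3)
B(x,y) = Γ(x)Γ(y)/Γ(x + y) = (x-1)!(y-1)!/(x + y-1)!
B(6,3) = 5!·2!/8! = 1/168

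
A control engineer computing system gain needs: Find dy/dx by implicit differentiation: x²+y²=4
Differentiate both sides: 2x + 2y·(dy/dx)=0
Solve: dy/dx=-2x/(2y)=-x/y

Answer: dy/dx=-x/y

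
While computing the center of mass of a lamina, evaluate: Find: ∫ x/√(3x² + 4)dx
Let u=3x²+4, du=6x dx
∫ (1/6)·u^(-1/2) du=√u/3+C

Answer: √(3x²+4)/3+C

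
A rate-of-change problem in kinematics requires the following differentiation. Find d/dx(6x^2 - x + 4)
Power rule: d/dx(ax^n)=n·a·x^(n-1)
Term by term: 12·x - 1

Answer: 12x - 1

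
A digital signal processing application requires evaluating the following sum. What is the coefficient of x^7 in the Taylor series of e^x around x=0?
Taylor series of e^x = Σ x^n/n!
Coefficient of x^7 = 1/7! = 1/5040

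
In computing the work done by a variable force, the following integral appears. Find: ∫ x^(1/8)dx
Power rule: ∫ x^(1/8) dx = x^(9/8)/(9/8)+C

Answer: (8/9)·x^(9/8)+C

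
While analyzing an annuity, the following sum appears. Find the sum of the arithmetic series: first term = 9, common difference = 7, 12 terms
Last term: a_n=9+(12-1)·7=86
Sum=n(a_1+a_n)/2=12(9+86)/2=570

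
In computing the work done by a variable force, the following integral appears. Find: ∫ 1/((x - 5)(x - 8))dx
Partial fractions: 1/((x-5)(x-8)) = A/(x-5)+B/(x-8)
A = -1/3, B = 1/3
∫ [-1/3· 1/(x-5)+1/3· 1/(x-8)] dx
= (1/3)[ln|x-8| - ln|x-5|]+C

Answer: (1/3)·ln|(x-8)/(x-5)|+C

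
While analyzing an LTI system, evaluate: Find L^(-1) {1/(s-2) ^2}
L^(-1){1/(s-a)^n}=t^(n-1)·e^(at)/(n-1)!
Here a=2, n=2: t^1·e^(2t)/1

Answer: t·e^(2t)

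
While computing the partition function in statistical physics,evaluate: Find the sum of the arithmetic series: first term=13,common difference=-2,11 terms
Last term: a_n = 13 + (11 - 1)·-2 = -7
Sum = n(a_1 + a_n)/2 = 11(13 + (-7))/2 = 33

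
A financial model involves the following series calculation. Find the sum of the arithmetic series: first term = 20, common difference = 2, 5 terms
Last term: a_n = 20 + (5 - 1)·2 = 28
Sum = n(a_1 + a_n)/2 = 5(20 + 28)/2 = 120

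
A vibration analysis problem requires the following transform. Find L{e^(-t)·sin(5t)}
First shifting: L{e^(at)f(t)} = F(s-a)
L{sin(5t)} = 5/(s² + 25)
Shift: 5/((s + 1)² + 25)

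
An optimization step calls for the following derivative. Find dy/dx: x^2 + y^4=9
Differentiate: 2x + 4y^3·(dy/dx) = 0
dy/dx = -2x/(4y^3)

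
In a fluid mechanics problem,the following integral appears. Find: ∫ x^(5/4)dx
Power rule: ∫ x^(5/4) dx=x^(9/4)/(9/4) + C

Answer: (4/9)·x^(9/4) + C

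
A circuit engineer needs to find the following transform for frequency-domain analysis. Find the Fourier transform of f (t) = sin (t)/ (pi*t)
sin(W * t)/(pi * t) = (W/pi) * sinc(W * t/pi) is the impulse response of the ideal low-pass filter with cutoff W (here W = 1).
Its Fourier transform is a rectangular function:
F(omega) = 1 for |omega| < 1, 0 otherwise

Answer: rect(omega/2) [i.e., 1 for |omega| < 1, 0 otherwise]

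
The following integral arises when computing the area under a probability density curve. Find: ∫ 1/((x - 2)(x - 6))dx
Partial fractions: 1/((x-2)(x-6)) = A/(x-2) + B/(x-6)
A = -1/4, B = 1/4
∫ [-1/4· 1/(x-2) + 1/4· 1/(x-6)] dx
= (1/4)[ln|x-6| - ln|x-2|] + C

Answer: (1/4)·ln|(x-6)/(x-2)| + C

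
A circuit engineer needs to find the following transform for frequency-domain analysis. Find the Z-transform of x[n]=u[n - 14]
Using the time-shift property: Z{u[n-14]} = z^(-14) * z/(z-1)
= z^(-13)/(z-1)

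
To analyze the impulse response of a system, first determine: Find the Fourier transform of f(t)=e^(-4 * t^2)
The Fourier transform of a Gaussian e^(-a * t^2) is sqrt(pi/a) * e^(-omega^2/(4a)).
With a = 4: F(omega) = sqrt(pi)/2 * e^(-omega^2/16)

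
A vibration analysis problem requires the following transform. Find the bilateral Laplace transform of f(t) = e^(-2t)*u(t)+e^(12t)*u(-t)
For e^(-2t) * u(t): L=1/(s + 2), Re(s) > -2
For e^(12t) * u(-t): L=-1/(s-12), Re(s) < 12
Combined: F(s)=1/(s + 2) - 1/(s-12), -2 < Re(s) < 12

Answer: 1/(s + 2) - 1/(s-12), ROC: -2 < Re(s) < 12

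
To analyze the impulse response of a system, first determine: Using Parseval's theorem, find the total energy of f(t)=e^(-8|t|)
Parseval's theorem: E = integral |f(t)|^2 dt = (1/2pi) integral |F(omega)|^2 domega
E = integral_{-inf}^{inf} e^(-16|t|) dt = 2*integral_0^inf e^(-16t) dt = 2/(2*8) = 1/8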